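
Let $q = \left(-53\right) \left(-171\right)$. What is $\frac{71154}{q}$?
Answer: $\frac{7906}{1007} \approx 7.851$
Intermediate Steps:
$q = 9063$
$\frac{71154}{q} = \frac{71154}{9063} = 71154 \cdot \frac{1}{9063} = \frac{7906}{1007}$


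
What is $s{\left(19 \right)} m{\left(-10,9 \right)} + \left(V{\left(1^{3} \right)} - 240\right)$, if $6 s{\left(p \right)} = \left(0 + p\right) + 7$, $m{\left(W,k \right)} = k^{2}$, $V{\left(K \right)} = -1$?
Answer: $110$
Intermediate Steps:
$s{\left(p \right)} = \frac{7}{6} + \frac{p}{6}$ ($s{\left(p \right)} = \frac{\left(0 + p\right) + 7}{6} = \frac{p + 7}{6} = \frac{7 + p}{6} = \frac{7}{6} + \frac{p}{6}$)
$s{\left(19 \right)} m{\left(-10,9 \right)} + \left(V{\left(1^{3} \right)} - 240\right) = \left(\frac{7}{6} + \frac{1}{6} \cdot 19\right) 9^{2} - 241 = \left(\frac{7}{6} + \frac{19}{6}\right) 81 - 241 = \frac{13}{3} \cdot 81 - 241 = 351 - 241 = 110$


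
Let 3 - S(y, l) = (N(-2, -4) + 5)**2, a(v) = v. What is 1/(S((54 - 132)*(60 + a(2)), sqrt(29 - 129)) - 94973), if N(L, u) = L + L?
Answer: -1/94971 ≈ -1.0530e-5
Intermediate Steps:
N(L, u) = 2*L
S(y, l) = 2 (S(y, l) = 3 - (2*(-2) + 5)**2 = 3 - (-4 + 5)**2 = 3 - 1*1**2 = 3 - 1*1 = 3 - 1 = 2)
1/(S((54 - 132)*(60 + a(2)), sqrt(29 - 129)) - 94973) = 1/(2 - 94973) = 1/(-94971) = -1/94971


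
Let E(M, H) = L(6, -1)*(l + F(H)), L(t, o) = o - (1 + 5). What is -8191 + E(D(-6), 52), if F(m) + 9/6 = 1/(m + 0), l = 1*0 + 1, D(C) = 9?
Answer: -425757/52 ≈ -8187.6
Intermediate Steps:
l = 1 (l = 0 + 1 = 1)
F(m) = -3/2 + 1/m (F(m) = -3/2 + 1/(m + 0) = -3/2 + 1/m)
L(t, o) = -6 + o (L(t, o) = o - 1*6 = o - 6 = -6 + o)
E(M, H) = 7/2 - 7/H (E(M, H) = (-6 - 1)*(1 + (-3/2 + 1/H)) = -7*(-½ + 1/H) = 7/2 - 7/H)
-8191 + E(D(-6), 52) = -8191 + (7/2 - 7/52) = -8191 + 175/52 = -425757/52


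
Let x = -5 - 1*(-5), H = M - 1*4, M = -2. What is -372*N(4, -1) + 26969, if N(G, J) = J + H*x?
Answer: 27341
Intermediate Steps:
H = -6 (H = -2 - 1*4 = -2 - 4 = -6)
x = 0 (x = -5 + 5 = 0)
N(G, J) = J (N(G, J) = J - 6*0 = J + 0 = J)
-372*N(4, -1) + 26969 = -372*(-1) + 26969 = 372 + 26969 = 27341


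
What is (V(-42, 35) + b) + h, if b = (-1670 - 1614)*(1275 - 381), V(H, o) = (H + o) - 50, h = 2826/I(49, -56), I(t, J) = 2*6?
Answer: -5871435/2 ≈ -2.9357e+6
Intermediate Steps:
I(t, J) = 12
h = 471/2 (h = 2826/12 = 2826*(1/12) = 471/2 ≈ 235.50)
V(H, o) = -50 + H + o
b = -2935896 (b = -3284*894 = -2935896)
(V(-42, 35) + b) + h = ((-50 - 42 + 35) - 2935896) + 471/2 = (-57 - 2935896) + 471/2 = -2935953 + 471/2 = -5871435/2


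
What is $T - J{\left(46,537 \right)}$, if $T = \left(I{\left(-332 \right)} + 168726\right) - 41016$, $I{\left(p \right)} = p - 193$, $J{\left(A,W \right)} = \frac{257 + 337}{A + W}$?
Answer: $\frac{6740751}{53} \approx 1.2718 \cdot 10^{5}$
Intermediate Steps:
$J{\left(A,W \right)} = \frac{594}{A + W}$
$I{\left(p \right)} = -193 + p$
$T = 127185$ ($T = \left(\left(-193 - 332\right) + 168726\right) - 41016 = \left(-525 + 168726\right) - 41016 = 168201 - 41016 = 127185$)
$T - J{\left(46,537 \right)} = 127185 - \frac{594}{46 + 537} = 127185 - \frac{594}{583} = 127185 - 594 \cdot \frac{1}{583} = 127185 - \frac{54}{53} = \frac{6740751}{53}$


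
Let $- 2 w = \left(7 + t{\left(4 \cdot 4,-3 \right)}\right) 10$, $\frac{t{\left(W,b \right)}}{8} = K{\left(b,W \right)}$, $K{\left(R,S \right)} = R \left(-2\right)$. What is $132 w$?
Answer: $-36300$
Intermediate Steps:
$K{\left(R,S \right)} = - 2 R$
$t{\left(W,b \right)} = - 16 b$ ($t{\left(W,b \right)} = 8 \left(- 2 b\right) = - 16 b$)
$w = -275$ ($w = - \frac{\left(7 - -48\right) 10}{2} = - \frac{\left(7 + 48\right) 10}{2} = - \frac{55 \cdot 10}{2} = \left(- \frac{1}{2}\right) 550 = -275$)
$132 w = 132 \left(-275\right) = -36300$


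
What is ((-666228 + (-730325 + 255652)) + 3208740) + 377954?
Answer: 2445793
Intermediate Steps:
((-666228 + (-730325 + 255652)) + 3208740) + 377954 = ((-666228 - 474673) + 3208740) + 377954 = (-1140901 + 3208740) + 377954 = 2067839 + 377954 = 2445793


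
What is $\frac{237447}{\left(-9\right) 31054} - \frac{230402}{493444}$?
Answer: $- \frac{2521679595}{1915426247} \approx -1.3165$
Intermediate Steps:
$\frac{237447}{\left(-9\right) 31054} - \frac{230402}{493444} = \frac{237447}{-279486} - \frac{115201}{246722} = 237447 \left(- \frac{1}{279486}\right) - \frac{115201}{246722} = - \frac{26383}{31054} - \frac{115201}{246722} = - \frac{2521679595}{1915426247}$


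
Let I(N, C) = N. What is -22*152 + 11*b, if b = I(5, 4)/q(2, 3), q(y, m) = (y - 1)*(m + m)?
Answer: -20009/6 ≈ -3334.8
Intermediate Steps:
q(y, m) = 2*m*(-1 + y) (q(y, m) = (-1 + y)*(2*m) = 2*m*(-1 + y))
b = ⅚ (b = 5/((2*3*(-1 + 2))) = 5/((2*3*1)) = 5/6 = 5*(⅙) = ⅚ ≈ 0.83333)
-22*152 + 11*b = -22*152 + 11*(⅚) = -3344 + 55/6 = -20009/6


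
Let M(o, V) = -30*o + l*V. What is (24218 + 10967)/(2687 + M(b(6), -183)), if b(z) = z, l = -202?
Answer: 35185/39473 ≈ 0.89137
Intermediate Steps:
M(o, V) = -202*V - 30*o (M(o, V) = -30*o - 202*V = -202*V - 30*o)
(24218 + 10967)/(2687 + M(b(6), -183)) = (24218 + 10967)/(2687 + (-202*(-183) - 30*6)) = 35185/(2687 + (36966 - 180)) = 35185/(2687 + 36786) = 35185/39473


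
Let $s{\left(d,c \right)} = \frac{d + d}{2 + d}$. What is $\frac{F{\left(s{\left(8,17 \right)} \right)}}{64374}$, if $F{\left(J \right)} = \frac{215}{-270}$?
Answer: $- \frac{43}{3476196} \approx -1.237 \cdot 10^{-5}$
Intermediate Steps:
$s{\left(d,c \right)} = \frac{2 d}{2 + d}$
$F{\left(J \right)} = - \frac{43}{54}$ ($F{\left(J \right)} = 215 \left(- \frac{1}{270}\right) = - \frac{43}{54}$)
$\frac{F{\left(s{\left(8,17 \right)} \right)}}{64374} = - \frac{43}{54 \cdot 64374} = \left(- \frac{43}{54}\right) \frac{1}{64374} = - \frac{43}{3476196}$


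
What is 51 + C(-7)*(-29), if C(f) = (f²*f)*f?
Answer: -69578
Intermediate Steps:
C(f) = f⁴ (C(f) = f³*f = f⁴)
51 + C(-7)*(-29) = 51 + (-7)⁴*(-29) = 51 + 2401*(-29) = 51 - 69629 = -69578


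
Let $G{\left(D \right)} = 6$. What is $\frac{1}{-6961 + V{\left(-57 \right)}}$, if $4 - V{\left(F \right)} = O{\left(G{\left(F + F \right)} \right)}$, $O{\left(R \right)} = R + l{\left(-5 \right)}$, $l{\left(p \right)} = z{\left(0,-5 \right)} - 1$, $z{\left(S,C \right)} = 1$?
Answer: $- \frac{1}{6963} \approx -0.00014362$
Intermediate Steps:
$l{\left(p \right)} = 0$ ($l{\left(p \right)} = 1 - 1 = 0$)
$O{\left(R \right)} = R$ ($O{\left(R \right)} = R + 0 = R$)
$V{\left(F \right)} = -2$ ($V{\left(F \right)} = 4 - 6 = -2$)
$\frac{1}{-6961 + V{\left(-57 \right)}} = \frac{1}{-6961 - 2} = \frac{1}{-6963} = - \frac{1}{6963}$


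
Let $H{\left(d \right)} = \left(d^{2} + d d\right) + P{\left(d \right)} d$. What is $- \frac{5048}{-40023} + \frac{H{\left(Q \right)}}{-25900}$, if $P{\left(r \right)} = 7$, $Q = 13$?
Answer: $\frac{113573333}{1036595700} \approx 0.10956$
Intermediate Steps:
$H{\left(d \right)} = 2 d^{2} + 7 d$ ($H{\left(d \right)} = \left(d^{2} + d d\right) + 7 d = \left(d^{2} + d^{2}\right) + 7 d = 2 d^{2} + 7 d$)
$- \frac{5048}{-40023} + \frac{H{\left(Q \right)}}{-25900} = - \frac{5048}{-40023} + \frac{13 \left(7 + 2 \cdot 13\right)}{-25900} = \left(-5048\right) \left(- \frac{1}{40023}\right) + 13 \left(7 + 26\right) \left(- \frac{1}{25900}\right) = \frac{5048}{40023} + 13 \cdot 33 \left(- \frac{1}{25900}\right) = \frac{5048}{40023} + 429 \left(- \frac{1}{25900}\right) = \frac{5048}{40023} - \frac{429}{25900} = \frac{113573333}{1036595700}$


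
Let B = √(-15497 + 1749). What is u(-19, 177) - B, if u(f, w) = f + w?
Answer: 158 - 2*I*√3437 ≈ 158.0 - 117.25*I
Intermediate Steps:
B = 2*I*√3437 (B = √(-13748) = 2*I*√3437 ≈ 117.25*I)
u(-19, 177) - B = (-19 + 177) - 2*I*√3437 = 158 - 2*I*√3437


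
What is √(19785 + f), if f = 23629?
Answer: 7*√886 ≈ 208.36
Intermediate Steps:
√(19785 + f) = √(19785 + 23629) = √43414 = 7*√886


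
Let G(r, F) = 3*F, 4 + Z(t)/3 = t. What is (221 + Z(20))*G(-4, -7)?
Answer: -5649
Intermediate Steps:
Z(t) = -12 + 3*t
(221 + Z(20))*G(-4, -7) = (221 + (-12 + 3*20))*(3*(-7)) = (221 + (-12 + 60))*(-21) = (221 + 48)*(-21) = 269*(-21) = -5649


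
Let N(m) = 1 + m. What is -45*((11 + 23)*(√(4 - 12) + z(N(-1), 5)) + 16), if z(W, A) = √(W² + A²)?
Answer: -8370 - 3060*I*√2 ≈ -8370.0 - 4327.5*I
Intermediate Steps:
z(W, A) = √(A² + W²)
-45*((11 + 23)*(√(4 - 12) + z(N(-1), 5)) + 16) = -45*((11 + 23)*(√(4 - 12) + √(5² + (1 - 1)²)) + 16) = -45*(34*(√(-8) + √(25 + 0²)) + 16) = -45*(34*(2*I*√2 + √(25 + 0)) + 16) = -45*(34*(2*I*√2 + √25) + 16) = -45*(34*(2*I*√2 + 5) + 16) = -45*(34*(5 + 2*I*√2) + 16) = -45*((170 + 68*I*√2) + 16) = -45*(186 + 68*I*√2) = -8370 - 3060*I*√2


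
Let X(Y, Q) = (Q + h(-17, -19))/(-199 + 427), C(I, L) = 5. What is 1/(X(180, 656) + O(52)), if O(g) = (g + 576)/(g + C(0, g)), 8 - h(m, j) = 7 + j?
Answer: 57/797 ≈ 0.071518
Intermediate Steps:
h(m, j) = 1 - j (h(m, j) = 8 - (7 + j) = 8 + (-7 - j) = 1 - j)
X(Y, Q) = 5/57 + Q/228 (X(Y, Q) = (Q + (1 - 1*(-19)))/(-199 + 427) = (Q + (1 + 19))/228 = (Q + 20)*(1/228) = (20 + Q)*(1/228) = 5/57 + Q/228)
O(g) = (576 + g)/(5 + g) (O(g) = (g + 576)/(g + 5) = (576 + g)/(5 + g))
1/(X(180, 656) + O(52)) = 1/((5/57 + (1/228)*656) + (576 + 52)/(5 + 52)) = 1/((5/57 + 164/57) + 628/57) = 1/(169/57 + (1/57)*628) = 1/(169/57 + 628/57) = 1/(797/57) = 57/797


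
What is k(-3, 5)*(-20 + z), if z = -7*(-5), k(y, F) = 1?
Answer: 15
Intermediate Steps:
z = 35
k(-3, 5)*(-20 + z) = 1*(-20 + 35) = 1*15 = 15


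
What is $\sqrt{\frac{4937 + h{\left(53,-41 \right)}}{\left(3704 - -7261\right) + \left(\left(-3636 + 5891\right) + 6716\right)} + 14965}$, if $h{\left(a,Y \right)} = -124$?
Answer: $\frac{\sqrt{371740428038}}{4984} \approx 122.33$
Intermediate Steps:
$\sqrt{\frac{4937 + h{\left(53,-41 \right)}}{\left(3704 - -7261\right) + \left(\left(-3636 + 5891\right) + 6716\right)} + 14965} = \sqrt{\frac{4937 - 124}{\left(3704 - -7261\right) + \left(\left(-3636 + 5891\right) + 6716\right)} + 14965} = \sqrt{\frac{4813}{\left(3704 + 7261\right) + \left(2255 + 6716\right)} + 14965} = \sqrt{\frac{4813}{10965 + 8971} + 14965} = \sqrt{\frac{4813}{19936} + 14965} = \sqrt{\frac{298347053}{19936}} = \frac{\sqrt{371740428038}}{4984}$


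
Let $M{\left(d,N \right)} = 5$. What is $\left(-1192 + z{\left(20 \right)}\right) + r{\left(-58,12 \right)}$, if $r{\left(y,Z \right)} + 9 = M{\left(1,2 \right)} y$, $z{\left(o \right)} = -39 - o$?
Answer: $-1550$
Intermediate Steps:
$r{\left(y,Z \right)} = -9 + 5 y$
$\left(-1192 + z{\left(20 \right)}\right) + r{\left(-58,12 \right)} = \left(-1192 - 59\right) + \left(-9 + 5 \left(-58\right)\right) = \left(-1192 - 59\right) - 299 = -1251 - 299 = -1550$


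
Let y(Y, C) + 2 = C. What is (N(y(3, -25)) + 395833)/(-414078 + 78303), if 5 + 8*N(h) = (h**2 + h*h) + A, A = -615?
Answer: -527917/447700 ≈ -1.1792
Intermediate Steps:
y(Y, C) = -2 + C
N(h) = -155/2 + h**2/4 (N(h) = -5/8 + ((h**2 + h*h) - 615)/8 = -5/8 + ((h**2 + h**2) - 615)/8 = -5/8 + (2*h**2 - 615)/8 = -5/8 + (-615 + 2*h**2)/8 = -5/8 + (-615/8 + h**2/4) = -155/2 + h**2/4)
(N(y(3, -25)) + 395833)/(-414078 + 78303) = ((-155/2 + (-2 - 25)**2/4) + 395833)/(-414078 + 78303) = ((-155/2 + (1/4)*(-27)**2) + 395833)/(-335775) = ((-155/2 + (1/4)*729) + 395833)*(-1/335775) = ((-155/2 + 729/4) + 395833)*(-1/335775) = (419/4 + 395833)*(-1/335775) = (1583751/4)*(-1/335775) = -527917/447700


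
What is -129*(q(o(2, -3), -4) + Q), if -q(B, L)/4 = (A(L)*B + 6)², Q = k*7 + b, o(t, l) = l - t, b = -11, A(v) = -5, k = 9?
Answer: 489168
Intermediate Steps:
Q = 52 (Q = 9*7 - 11 = 63 - 11 = 52)
q(B, L) = -4*(6 - 5*B)² (q(B, L) = -4*(-5*B + 6)² = -4*(6 - 5*B)²)
-129*(q(o(2, -3), -4) + Q) = -129*(-4*(-6 + 5*(-3 - 1*2))² + 52) = -129*(-4*(-6 + 5*(-3 - 2))² + 52) = -129*(-4*(-6 + 5*(-5))² + 52) = -129*(-4*(-6 - 25)² + 52) = -129*(-4*(-31)² + 52) = -129*(-4*961 + 52) = -129*(-3844 + 52) = -129*(-3792) = 489168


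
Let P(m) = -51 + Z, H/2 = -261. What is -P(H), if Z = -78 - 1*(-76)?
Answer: 53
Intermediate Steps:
Z = -2 (Z = -78 + 76 = -2)
H = -522 (H = 2*(-261) = -522)
P(m) = -53 (P(m) = -51 - 2 = -53)
-P(H) = -1*(-53) = 53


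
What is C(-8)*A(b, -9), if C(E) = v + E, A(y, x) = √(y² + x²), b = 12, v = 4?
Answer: -60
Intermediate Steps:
A(y, x) = √(x² + y²)
C(E) = 4 + E
C(-8)*A(b, -9) = (4 - 8)*√((-9)² + 12²) = -4*√(81 + 144) = -4*√225 = -4*15 = -60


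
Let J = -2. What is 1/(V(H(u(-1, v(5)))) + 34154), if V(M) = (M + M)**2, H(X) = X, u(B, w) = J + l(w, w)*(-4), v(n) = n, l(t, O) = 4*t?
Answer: 1/61050 ≈ 1.6380e-5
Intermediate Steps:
u(B, w) = -2 - 16*w (u(B, w) = -2 + (4*w)*(-4) = -2 - 16*w)
V(M) = 4*M**2 (V(M) = (2*M)**2 = 4*M**2)
1/(V(H(u(-1, v(5)))) + 34154) = 1/(4*(-2 - 16*5)**2 + 34154) = 1/(4*(-2 - 80)**2 + 34154) = 1/(4*(-82)**2 + 34154) = 1/(4*6724 + 34154) = 1/(26896 + 34154) = 1/61050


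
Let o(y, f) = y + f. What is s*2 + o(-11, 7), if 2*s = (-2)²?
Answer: 0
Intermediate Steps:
o(y, f) = f + y
s = 2 (s = (½)*(-2)² = (½)*4 = 2)
s*2 + o(-11, 7) = 2*2 + (7 - 11) = 4 - 4 = 0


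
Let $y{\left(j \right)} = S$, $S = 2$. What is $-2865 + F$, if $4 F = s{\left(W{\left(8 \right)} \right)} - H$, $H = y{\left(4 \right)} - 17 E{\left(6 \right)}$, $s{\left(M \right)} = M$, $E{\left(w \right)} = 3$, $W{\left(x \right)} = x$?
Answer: $- \frac{11403}{4} \approx -2850.8$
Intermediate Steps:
$y{\left(j \right)} = 2$
$H = -49$ ($H = 2 - 51 = -49$)
$F = \frac{57}{4}$ ($F = \frac{8 - -49}{4} = \frac{8 + 49}{4} = \frac{1}{4} \cdot 57 = \frac{57}{4} \approx 14.25$)
$-2865 + F = -2865 + \frac{57}{4} = - \frac{11403}{4}$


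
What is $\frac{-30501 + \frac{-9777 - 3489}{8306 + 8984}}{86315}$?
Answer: $- \frac{263687778}{746193175} \approx -0.35338$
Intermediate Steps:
$\frac{-30501 + \frac{-9777 - 3489}{8306 + 8984}}{86315} = \left(-30501 - \frac{13266}{17290}\right) \frac{1}{86315} = \left(-30501 - \frac{6633}{8645}\right) \frac{1}{86315} = \left(- \frac{263687778}{8645}\right) \frac{1}{86315} = - \frac{263687778}{746193175}$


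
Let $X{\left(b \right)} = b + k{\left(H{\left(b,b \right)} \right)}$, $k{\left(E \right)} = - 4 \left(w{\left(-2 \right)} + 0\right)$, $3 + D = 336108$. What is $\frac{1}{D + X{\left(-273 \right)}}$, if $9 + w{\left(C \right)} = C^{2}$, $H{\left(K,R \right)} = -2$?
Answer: $\frac{1}{335852} \approx 2.9775 \cdot 10^{-6}$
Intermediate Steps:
$D = 336105$ ($D = -3 + 336108 = 336105$)
$w{\left(C \right)} = -9 + C^{2}$
$k{\left(E \right)} = 20$ ($k{\left(E \right)} = - 4 \left(\left(-9 + \left(-2\right)^{2}\right) + 0\right) = - 4 \left(\left(-9 + 4\right) + 0\right) = - 4 \left(-5 + 0\right) = \left(-4\right) \left(-5\right) = 20$)
$X{\left(b \right)} = 20 + b$ ($X{\left(b \right)} = b + 20 = 20 + b$)
$\frac{1}{D + X{\left(-273 \right)}} = \frac{1}{336105 + \left(20 - 273\right)} = \frac{1}{336105 - 253} = \frac{1}{335852}$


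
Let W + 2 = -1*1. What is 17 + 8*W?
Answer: -7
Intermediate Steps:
W = -3 (W = -2 - 1*1 = -2 - 1 = -3)
17 + 8*W = 17 + 8*(-3) = 17 - 24 = -7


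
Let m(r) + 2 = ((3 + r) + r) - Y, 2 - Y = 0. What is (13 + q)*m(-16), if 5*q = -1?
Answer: -2112/5 ≈ -422.40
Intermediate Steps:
Y = 2 (Y = 2 - 1*0 = 2 + 0 = 2)
m(r) = -1 + 2*r (m(r) = -2 + (((3 + r) + r) - 1*2) = -2 + ((3 + 2*r) - 2) = -2 + (1 + 2*r) = -1 + 2*r)
q = -⅕ (q = (⅕)*(-1) = -⅕ ≈ -0.20000)
(13 + q)*m(-16) = (13 - ⅕)*(-1 + 2*(-16)) = 64*(-1 - 32)/5 = (64/5)*(-33) = -2112/5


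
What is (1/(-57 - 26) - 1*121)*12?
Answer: -120528/83 ≈ -1452.1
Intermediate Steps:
(1/(-57 - 26) - 1*121)*12 = (1/(-83) - 121)*12 = (-1/83 - 121)*12 = -10044/83*12 = -120528/83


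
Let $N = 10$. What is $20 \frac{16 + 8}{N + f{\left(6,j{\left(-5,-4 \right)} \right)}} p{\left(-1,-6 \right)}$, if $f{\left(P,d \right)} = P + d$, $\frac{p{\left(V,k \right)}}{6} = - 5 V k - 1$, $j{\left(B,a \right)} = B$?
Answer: $- \frac{89280}{11} \approx -8116.4$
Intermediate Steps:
$p{\left(V,k \right)} = -6 - 30 V k$ ($p{\left(V,k \right)} = 6 \left(- 5 V k - 1\right) = 6 \left(-1 - 5 V k\right) = -6 - 30 V k$)
$20 \frac{16 + 8}{N + f{\left(6,j{\left(-5,-4 \right)} \right)}} p{\left(-1,-6 \right)} = 20 \frac{16 + 8}{10 + \left(6 - 5\right)} \left(-6 - \left(-30\right) \left(-6\right)\right) = 20 \frac{24}{10 + 1} \left(-6 - 180\right) = 20 \cdot \frac{24}{11} \left(-186\right) = \frac{480}{11} \left(-186\right) = - \frac{89280}{11}$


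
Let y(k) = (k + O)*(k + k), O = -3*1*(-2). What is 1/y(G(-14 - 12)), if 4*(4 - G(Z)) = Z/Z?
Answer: 8/585 ≈ 0.013675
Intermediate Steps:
O = 6 (O = -3*(-2) = 6)
G(Z) = 15/4 (G(Z) = 4 - Z/(4*Z) = 4 - ¼*1 = 4 - ¼ = 15/4)
y(k) = 2*k*(6 + k) (y(k) = (k + 6)*(k + k) = (6 + k)*(2*k) = 2*k*(6 + k))
1/y(G(-14 - 12)) = 1/(2*(15/4)*(6 + 15/4)) = 1/(2*(15/4)*(39/4)) = 1/(585/8) = 8/585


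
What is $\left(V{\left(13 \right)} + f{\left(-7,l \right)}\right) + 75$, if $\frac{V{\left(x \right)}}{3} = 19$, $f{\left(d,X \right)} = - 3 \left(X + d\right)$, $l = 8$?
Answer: $129$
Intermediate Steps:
$f{\left(d,X \right)} = - 3 X - 3 d$
$V{\left(x \right)} = 57$ ($V{\left(x \right)} = 3 \cdot 19 = 57$)
$\left(V{\left(13 \right)} + f{\left(-7,l \right)}\right) + 75 = \left(57 - 3\right) + 75 = 54 + 75 = 129$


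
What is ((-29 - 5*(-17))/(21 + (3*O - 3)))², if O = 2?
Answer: 49/9 ≈ 5.4444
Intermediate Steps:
((-29 - 5*(-17))/(21 + (3*O - 3)))² = ((-29 - 5*(-17))/(21 + (3*2 - 3)))² = ((-29 + 85)/(21 + (6 - 3)))² = (56/(21 + 3))² = (56/24)² = (56*(1/24))² = (7/3)² = 49/9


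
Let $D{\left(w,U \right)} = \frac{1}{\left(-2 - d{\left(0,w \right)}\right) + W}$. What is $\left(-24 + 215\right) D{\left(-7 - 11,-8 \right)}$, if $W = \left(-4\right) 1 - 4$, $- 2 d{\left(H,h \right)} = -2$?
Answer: $- \frac{191}{11} \approx -17.364$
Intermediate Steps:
$d{\left(H,h \right)} = 1$ ($d{\left(H,h \right)} = \left(- \frac{1}{2}\right) \left(-2\right) = 1$)
$W = -8$ ($W = -4 - 4 = -8$)
$D{\left(w,U \right)} = - \frac{1}{11}$ ($D{\left(w,U \right)} = \frac{1}{\left(-2 - 1\right) - 8} = \frac{1}{-3 - 8} = \frac{1}{-11} = - \frac{1}{11}$)
$\left(-24 + 215\right) D{\left(-7 - 11,-8 \right)} = \left(-24 + 215\right) \left(- \frac{1}{11}\right) = 191 \left(- \frac{1}{11}\right) = - \frac{191}{11}$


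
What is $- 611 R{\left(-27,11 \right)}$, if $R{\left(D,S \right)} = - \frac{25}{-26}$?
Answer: $- \frac{1175}{2} \approx -587.5$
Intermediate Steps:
$R{\left(D,S \right)} = \frac{25}{26}$ ($R{\left(D,S \right)} = \left(-25\right) \left(- \frac{1}{26}\right) = \frac{25}{26}$)
$- 611 R{\left(-27,11 \right)} = \left(-611\right) \frac{25}{26} = - \frac{1175}{2}$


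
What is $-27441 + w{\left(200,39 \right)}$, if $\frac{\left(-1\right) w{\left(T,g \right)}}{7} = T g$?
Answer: $-82041$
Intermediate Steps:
$w{\left(T,g \right)} = - 7 T g$
$-27441 + w{\left(200,39 \right)} = -27441 - 1400 \cdot 39 = -27441 - 54600 = -82041$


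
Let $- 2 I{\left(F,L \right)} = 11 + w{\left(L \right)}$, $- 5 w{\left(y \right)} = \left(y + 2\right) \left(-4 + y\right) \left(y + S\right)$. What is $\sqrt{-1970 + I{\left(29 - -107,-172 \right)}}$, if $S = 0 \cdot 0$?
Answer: $\frac{i \sqrt{2066398}}{2} \approx 718.75 i$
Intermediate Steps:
$S = 0$
$w{\left(y \right)} = - \frac{y \left(-4 + y\right) \left(2 + y\right)}{5}$ ($w{\left(y \right)} = - \frac{\left(y + 2\right) \left(-4 + y\right) \left(y + 0\right)}{5} = - \frac{\left(2 + y\right) \left(-4 + y\right) y}{5} = - \frac{\left(2 + y\right) y \left(-4 + y\right)}{5} = - \frac{y \left(-4 + y\right) \left(2 + y\right)}{5}$)
$I{\left(F,L \right)} = - \frac{11}{2} - \frac{L \left(8 - L^{2} + 2 L\right)}{10}$ ($I{\left(F,L \right)} = - \frac{11 + \frac{L \left(8 - L^{2} + 2 L\right)}{5}}{2} = - \frac{11}{2} - \frac{L \left(8 - L^{2} + 2 L\right)}{10}$)
$\sqrt{-1970 + I{\left(29 - -107,-172 \right)}} = \sqrt{-1970 - \left(- \frac{1321}{10} + \frac{29584}{5} + \frac{2544224}{5}\right)} = \sqrt{-1970 + \left(- \frac{11}{2} + \frac{688}{5} - \frac{29584}{5} + \frac{1}{10} \left(-5088448\right)\right)} = \sqrt{-1970 - \frac{1029259}{2}} = \sqrt{- \frac{1033199}{2}} = \frac{i \sqrt{2066398}}{2}$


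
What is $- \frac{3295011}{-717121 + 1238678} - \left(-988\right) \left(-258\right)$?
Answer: $- \frac{132950260539}{521557} \approx -2.5491 \cdot 10^{5}$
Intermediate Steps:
$- \frac{3295011}{-717121 + 1238678} - \left(-988\right) \left(-258\right) = - \frac{3295011}{521557} - 254904 = - \frac{132950260539}{521557}$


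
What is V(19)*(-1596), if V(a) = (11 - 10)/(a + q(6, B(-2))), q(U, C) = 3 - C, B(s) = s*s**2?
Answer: -266/5 ≈ -53.200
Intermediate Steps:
B(s) = s**3
V(a) = 1/(11 + a) (V(a) = (11 - 10)/(a + (3 - 1*(-2)**3)) = 1/(a + (3 - 1*(-8))) = 1/(a + (3 + 8)) = 1/(a + 11) = 1/(11 + a))
V(19)*(-1596) = -1596/(11 + 19) = -1596/30 = (1/30)*(-1596) = -266/5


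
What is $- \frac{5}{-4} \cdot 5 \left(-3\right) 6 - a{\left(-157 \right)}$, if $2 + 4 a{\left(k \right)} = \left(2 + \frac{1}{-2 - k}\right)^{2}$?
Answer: $- \frac{10859921}{96100} \approx -113.01$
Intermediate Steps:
$a{\left(k \right)} = - \frac{1}{2} + \frac{\left(2 + \frac{1}{-2 - k}\right)^{2}}{4}$
$- \frac{5}{-4} \cdot 5 \left(-3\right) 6 - a{\left(-157 \right)} = - \frac{5}{-4} \cdot 5 \left(-3\right) 6 - \left(- \frac{1}{2} + \frac{\left(3 + 2 \left(-157\right)\right)^{2}}{4 \left(2 - 157\right)^{2}}\right) = \left(-5\right) \left(- \frac{1}{4}\right) 5 \left(-3\right) 6 - \left(- \frac{1}{2} + \frac{\left(3 - 314\right)^{2}}{4 \cdot 24025}\right) = \frac{5}{4} \cdot 5 \left(-3\right) 6 - \left(- \frac{1}{2} + \frac{1}{4} \cdot \frac{1}{24025} \left(-311\right)^{2}\right) = \frac{25}{4} \left(-3\right) 6 - \left(- \frac{1}{2} + \frac{1}{4} \cdot \frac{1}{24025} \cdot 96721\right) = \left(- \frac{75}{4}\right) 6 - \left(- \frac{1}{2} + \frac{96721}{96100}\right) = - \frac{225}{2} - \frac{48671}{96100} = - \frac{10859921}{96100}$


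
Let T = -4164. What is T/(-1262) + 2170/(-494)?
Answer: -170381/155857 ≈ -1.0932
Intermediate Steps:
T/(-1262) + 2170/(-494) = -4164/(-1262) + 2170/(-494) = -4164*(-1/1262) + 2170*(-1/494) = 2082/631 - 1085/247 = -170381/155857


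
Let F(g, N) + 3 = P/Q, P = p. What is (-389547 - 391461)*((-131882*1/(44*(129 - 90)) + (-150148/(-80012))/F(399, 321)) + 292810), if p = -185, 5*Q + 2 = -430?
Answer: -4577763507084155560/20023003 ≈ -2.2863e+11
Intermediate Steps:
Q = -432/5 (Q = -⅖ + (⅕)*(-430) = -⅖ - 86 = -432/5 ≈ -86.400)
P = -185
F(g, N) = -371/432 (F(g, N) = -3 - 185/(-432/5) = -3 - 185*(-5/432) = -3 + 925/432 = -371/432)
(-389547 - 391461)*((-131882*1/(44*(129 - 90)) + (-150148/(-80012))/F(399, 321)) + 292810) = (-389547 - 391461)*((-131882*1/(44*(129 - 90)) + (-150148/(-80012))/(-371/432)) + 292810) = -781008*((-131882/(39*44) - 150148*(-1/80012)*(-432/371)) + 292810) = -781008*((-131882/1716 + (37537/20003)*(-432/371)) + 292810) = -781008*((-131882*1/1716 - 16215984/7421113) + 292810) = -781008*((-65941/858 - 16215984/7421113) + 292810) = -781008*(-503268926605/6367314954 + 292810) = -781008*1863910222754135/6367314954 = -4577763507084155560/20023003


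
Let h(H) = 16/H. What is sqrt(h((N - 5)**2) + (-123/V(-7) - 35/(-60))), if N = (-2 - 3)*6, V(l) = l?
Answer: sqrt(801201)/210 ≈ 4.2624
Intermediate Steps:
N = -30 (N = -5*6 = -30)
sqrt(h((N - 5)**2) + (-123/V(-7) - 35/(-60))) = sqrt(16/((-30 - 5)**2) + (-123/(-7) - 35/(-60))) = sqrt(16/((-35)**2) + (-123*(-1/7) - 35*(-1/60))) = sqrt(16/1225 + (123/7 + 7/12)) = sqrt(16*(1/1225) + 1525/84) = sqrt(16/1225 + 1525/84) = sqrt(267067/14700) = sqrt(801201)/210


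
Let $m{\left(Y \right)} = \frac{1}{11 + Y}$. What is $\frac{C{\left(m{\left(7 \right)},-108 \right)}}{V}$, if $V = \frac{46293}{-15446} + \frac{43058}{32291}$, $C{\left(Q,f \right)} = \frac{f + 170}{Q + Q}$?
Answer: $- \frac{278311866588}{829773395} \approx -335.41$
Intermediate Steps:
$C{\left(Q,f \right)} = \frac{170 + f}{2 Q}$
$V = - \frac{829773395}{498766786}$ ($V = 46293 \left(- \frac{1}{15446}\right) + 43058 \cdot \frac{1}{32291} = - \frac{46293}{15446} + \frac{43058}{32291} = - \frac{829773395}{498766786} \approx -1.6637$)
$\frac{C{\left(m{\left(7 \right)},-108 \right)}}{V} = \frac{\frac{1}{2} \frac{1}{\frac{1}{11 + 7}} \left(170 - 108\right)}{- \frac{829773395}{498766786}} = \frac{1}{2} \frac{1}{\frac{1}{18}} \cdot 62 \left(- \frac{498766786}{829773395}\right) = \frac{1}{2} \cdot 18 \cdot 62 \left(- \frac{498766786}{829773395}\right) = 558 \left(- \frac{498766786}{829773395}\right) = - \frac{278311866588}{829773395}$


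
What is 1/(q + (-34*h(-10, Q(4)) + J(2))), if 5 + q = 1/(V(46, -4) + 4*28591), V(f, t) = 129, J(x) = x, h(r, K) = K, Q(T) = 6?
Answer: -114493/23700050 ≈ -0.0048309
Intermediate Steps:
q = -572464/114493 (q = -5 + 1/(129 + 4*28591) = -5 + 1/(129 + 114364) = -5 + 1/114493 = -572464/114493 ≈ -5.0000)
1/(q + (-34*h(-10, Q(4)) + J(2))) = 1/(-572464/114493 + (-34*6 + 2)) = 1/(-572464/114493 + (-204 + 2)) = 1/(-572464/114493 - 202) = 1/(-23700050/114493) = -114493/23700050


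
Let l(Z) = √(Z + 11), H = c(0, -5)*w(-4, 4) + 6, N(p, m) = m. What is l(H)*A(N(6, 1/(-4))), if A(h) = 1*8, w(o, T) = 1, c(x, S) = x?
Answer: 8*√17 ≈ 32.985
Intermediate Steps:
H = 6 (H = 0*1 + 6 = 0 + 6 = 6)
A(h) = 8
l(Z) = √(11 + Z)
l(H)*A(N(6, 1/(-4))) = √(11 + 6)*8 = √17*8 = 8*√17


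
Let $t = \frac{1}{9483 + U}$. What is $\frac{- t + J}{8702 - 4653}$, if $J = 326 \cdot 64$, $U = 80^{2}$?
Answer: $\frac{331382911}{64310267} \approx 5.1529$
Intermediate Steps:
$U = 6400$
$J = 20864$
$t = \frac{1}{15883}$ ($t = \frac{1}{9483 + 6400} = \frac{1}{15883} \approx 6.296 \cdot 10^{-5}$)
$\frac{- t + J}{8702 - 4653} = \frac{\left(-1\right) \frac{1}{15883} + 20864}{8702 - 4653} = \frac{- \frac{1}{15883} + 20864}{4049} = \frac{331382911}{15883} \cdot \frac{1}{4049} = \frac{331382911}{64310267}$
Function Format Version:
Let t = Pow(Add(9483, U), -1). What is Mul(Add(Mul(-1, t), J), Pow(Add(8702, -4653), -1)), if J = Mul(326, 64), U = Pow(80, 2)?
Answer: Rational(331382911, 64310267) ≈ 5.1529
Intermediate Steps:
U = 6400
J = 20864
t = Rational(1, 15883) (t = Pow(Add(9483, 6400), -1) = Pow(15883, -1) = Rational(1, 15883) ≈ 6.2960e-5)
Mul(Add(Mul(-1, t), J), Pow(Add(8702, -4653), -1)) = Mul(Add(Mul(-1, Rational(1, 15883)), 20864), Pow(Add(8702, -4653), -1)) = Mul(Add(Rational(-1, 15883), 20864), Pow(4049, -1)) = Mul(Rational(331382911, 15883), Rational(1, 4049)) = Rational(331382911, 64310267)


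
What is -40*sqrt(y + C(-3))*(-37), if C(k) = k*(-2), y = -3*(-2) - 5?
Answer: 1480*sqrt(7) ≈ 3915.7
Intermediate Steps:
y = 1 (y = 6 - 5 = 1)
C(k) = -2*k
-40*sqrt(y + C(-3))*(-37) = -40*sqrt(1 - 2*(-3))*(-37) = -40*sqrt(1 + 6)*(-37) = -40*sqrt(7)*(-37) = 1480*sqrt(7)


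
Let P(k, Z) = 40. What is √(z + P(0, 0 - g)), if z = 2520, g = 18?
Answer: 16*√10 ≈ 50.596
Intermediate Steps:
√(z + P(0, 0 - g)) = √(2520 + 40) = √2560 = 16*√10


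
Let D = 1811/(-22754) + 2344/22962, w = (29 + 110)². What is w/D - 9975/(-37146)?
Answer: 62496832485183253/72751642054 ≈ 8.5904e+5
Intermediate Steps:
w = 19321 (w = 139² = 19321)
D = 5875597/261238674 (D = 1811*(-1/22754) + 2344*(1/22962) = -1811/22754 + 1172/11481 = 5875597/261238674 ≈ 0.022491)
w/D - 9975/(-37146) = 19321/(5875597/261238674) - 9975/(-37146) = 19321*(261238674/5875597) - 9975*(-1/37146) = 5047392420354/5875597 + 3325/12382 = 62496832485183253/72751642054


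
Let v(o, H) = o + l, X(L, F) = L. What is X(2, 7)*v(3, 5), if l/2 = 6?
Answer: 30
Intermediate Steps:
l = 12 (l = 2*6 = 12)
v(o, H) = 12 + o (v(o, H) = o + 12 = 12 + o)
X(2, 7)*v(3, 5) = 2*(12 + 3) = 2*15 = 30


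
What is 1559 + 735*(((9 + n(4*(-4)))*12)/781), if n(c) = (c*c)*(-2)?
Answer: -3218881/781 ≈ -4121.5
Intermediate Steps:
n(c) = -2*c² (n(c) = c²*(-2) = -2*c²)
1559 + 735*(((9 + n(4*(-4)))*12)/781) = 1559 + 735*(((9 - 2*(4*(-4))²)*12)/781) = 1559 + 735*(((9 - 2*(-16)²)*12)*(1/781)) = 1559 + 735*(((9 - 2*256)*12)*(1/781)) = 1559 + 735*(((9 - 512)*12)*(1/781)) = 1559 + 735*(-503*12*(1/781)) = 1559 + 735*(-6036*1/781) = 1559 + 735*(-6036/781) = 1559 - 4436460/781 = -3218881/781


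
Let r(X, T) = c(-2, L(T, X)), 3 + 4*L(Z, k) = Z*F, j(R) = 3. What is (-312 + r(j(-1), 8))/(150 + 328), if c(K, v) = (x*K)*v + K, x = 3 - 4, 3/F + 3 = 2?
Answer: -655/956 ≈ -0.68515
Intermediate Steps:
F = -3 (F = 3/(-3 + 2) = 3/(-1) = 3*(-1) = -3)
x = -1
L(Z, k) = -¾ - 3*Z/4 (L(Z, k) = -¾ + (Z*(-3))/4 = -¾ + (-3*Z)/4 = -¾ - 3*Z/4)
c(K, v) = K - K*v (c(K, v) = (-K)*v + K = -K*v + K = K - K*v)
r(X, T) = -7/2 - 3*T/2 (r(X, T) = -2*(1 - (-¾ - 3*T/4)) = -2*(1 + (¾ + 3*T/4)) = -2*(7/4 + 3*T/4) = -7/2 - 3*T/2)
(-312 + r(j(-1), 8))/(150 + 328) = (-312 + (-7/2 - 3/2*8))/(150 + 328) = (-312 + (-7/2 - 12))/478 = (-312 - 31/2)*(1/478) = -655/2*1/478 = -655/956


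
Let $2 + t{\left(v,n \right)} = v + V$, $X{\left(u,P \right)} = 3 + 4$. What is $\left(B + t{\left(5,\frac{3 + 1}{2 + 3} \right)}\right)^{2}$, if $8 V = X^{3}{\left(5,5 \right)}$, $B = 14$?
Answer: $\frac{229441}{64} \approx 3585.0$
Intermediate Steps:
$X{\left(u,P \right)} = 7$
$V = \frac{343}{8}$ ($V = \frac{7^{3}}{8} = \frac{1}{8} \cdot 343 = \frac{343}{8} \approx 42.875$)
$t{\left(v,n \right)} = \frac{327}{8} + v$ ($t{\left(v,n \right)} = -2 + \left(v + \frac{343}{8}\right) = -2 + \left(\frac{343}{8} + v\right) = \frac{327}{8} + v$)
$\left(B + t{\left(5,\frac{3 + 1}{2 + 3} \right)}\right)^{2} = \left(14 + \left(\frac{327}{8} + 5\right)\right)^{2} = \left(14 + \frac{367}{8}\right)^{2} = \left(\frac{479}{8}\right)^{2} = \frac{229441}{64}$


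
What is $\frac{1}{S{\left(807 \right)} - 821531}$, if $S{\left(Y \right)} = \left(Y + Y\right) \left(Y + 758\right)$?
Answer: $\frac{1}{1704379} \approx 5.8672 \cdot 10^{-7}$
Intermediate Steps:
$S{\left(Y \right)} = 2 Y \left(758 + Y\right)$
$\frac{1}{S{\left(807 \right)} - 821531} = \frac{1}{2 \cdot 807 \left(758 + 807\right) - 821531} = \frac{1}{2 \cdot 807 \cdot 1565 - 821531} = \frac{1}{2525910 - 821531} = \frac{1}{1704379}$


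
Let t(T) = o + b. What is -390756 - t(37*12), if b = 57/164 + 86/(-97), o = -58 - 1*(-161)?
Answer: -6217776397/15908 ≈ -3.9086e+5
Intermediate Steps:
o = 103 (o = -58 + 161 = 103)
b = -8575/15908 (b = 57*(1/164) + 86*(-1/97) = 57/164 - 86/97 = -8575/15908 ≈ -0.53904)
t(T) = 1629949/15908 (t(T) = 103 - 8575/15908 = 1629949/15908)
-390756 - t(37*12) = -390756 - 1*1629949/15908 = -390756 - 1629949/15908 = -6217776397/15908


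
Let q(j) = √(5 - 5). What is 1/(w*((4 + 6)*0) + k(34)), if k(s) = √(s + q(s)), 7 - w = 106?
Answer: √34/34 ≈ 0.17150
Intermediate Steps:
w = -99 (w = 7 - 1*106 = 7 - 106 = -99)
q(j) = 0 (q(j) = √0 = 0)
k(s) = √s (k(s) = √(s + 0) = √s)
1/(w*((4 + 6)*0) + k(34)) = 1/(-99*(4 + 6)*0 + √34) = 1/(-990*0 + √34) = 1/(-99*0 + √34) = 1/(0 + √34) = 1/(√34) = √34/34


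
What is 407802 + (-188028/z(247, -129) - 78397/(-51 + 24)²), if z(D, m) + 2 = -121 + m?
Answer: 2084272394/5103 ≈ 4.0844e+5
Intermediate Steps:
z(D, m) = -123 + m (z(D, m) = -2 + (-121 + m) = -123 + m)
407802 + (-188028/z(247, -129) - 78397/(-51 + 24)²) = 407802 + (-188028/(-123 - 129) - 78397/(-51 + 24)²) = 407802 + (-188028/(-252) - 78397/((-27)²)) = 407802 + (-188028*(-1/252) - 78397/729) = 407802 + (5223/7 - 78397*1/729) = 407802 + (5223/7 - 78397/729) = 407802 + 3258788/5103 = 2084272394/5103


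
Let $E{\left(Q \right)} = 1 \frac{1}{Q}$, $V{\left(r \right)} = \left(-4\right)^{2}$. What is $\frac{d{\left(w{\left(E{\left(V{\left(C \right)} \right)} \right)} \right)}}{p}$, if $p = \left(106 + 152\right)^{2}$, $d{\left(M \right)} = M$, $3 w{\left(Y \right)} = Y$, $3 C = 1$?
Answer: $\frac{1}{3195072} \approx 3.1298 \cdot 10^{-7}$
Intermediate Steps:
$C = \frac{1}{3}$ ($C = \frac{1}{3} \cdot 1 = \frac{1}{3} \approx 0.33333$)
$V{\left(r \right)} = 16$
$E{\left(Q \right)} = \frac{1}{Q}$
$w{\left(Y \right)} = \frac{Y}{3}$
$p = 66564$ ($p = 258^{2} = 66564$)
$\frac{d{\left(w{\left(E{\left(V{\left(C \right)} \right)} \right)} \right)}}{p} = \frac{\frac{1}{3} \cdot \frac{1}{16}}{66564} = \frac{1}{3} \cdot \frac{1}{16} \cdot \frac{1}{66564} = \frac{1}{48} \cdot \frac{1}{66564} = \frac{1}{3195072}$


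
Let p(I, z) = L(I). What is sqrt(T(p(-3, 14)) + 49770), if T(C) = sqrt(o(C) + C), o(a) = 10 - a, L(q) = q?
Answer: sqrt(49770 + sqrt(10)) ≈ 223.10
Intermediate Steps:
p(I, z) = I
T(C) = sqrt(10) (T(C) = sqrt((10 - C) + C) = sqrt(10))
sqrt(T(p(-3, 14)) + 49770) = sqrt(sqrt(10) + 49770) = sqrt(49770 + sqrt(10))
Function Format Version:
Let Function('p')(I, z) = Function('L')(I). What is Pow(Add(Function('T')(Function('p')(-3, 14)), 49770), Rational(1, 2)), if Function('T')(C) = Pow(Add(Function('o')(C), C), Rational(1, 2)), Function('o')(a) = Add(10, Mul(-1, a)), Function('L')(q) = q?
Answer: Pow(Add(49770, Pow(10, Rational(1, 2))), Rational(1, 2)) ≈ 223.10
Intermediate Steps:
Function('p')(I, z) = I
Function('T')(C) = Pow(10, Rational(1, 2)) (Function('T')(C) = Pow(Add(Add(10, Mul(-1, C)), C), Rational(1, 2)) = Pow(10, Rational(1, 2)))
Pow(Add(Function('T')(Function('p')(-3, 14)), 49770), Rational(1, 2)) = Pow(Add(Pow(10, Rational(1, 2)), 49770), Rational(1, 2)) = Pow(Add(49770, Pow(10, Rational(1, 2))), Rational(1, 2))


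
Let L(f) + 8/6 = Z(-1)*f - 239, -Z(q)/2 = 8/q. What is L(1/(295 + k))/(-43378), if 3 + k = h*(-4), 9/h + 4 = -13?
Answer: 450523/81333750 ≈ 0.0055392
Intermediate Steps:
h = -9/17 (h = 9/(-4 - 13) = 9/(-17) = 9*(-1/17) = -9/17 ≈ -0.52941)
k = -15/17 (k = -3 - 9/17*(-4) = -3 + 36/17 = -15/17 ≈ -0.88235)
Z(q) = -16/q
L(f) = -721/3 + 16*f (L(f) = -4/3 + ((-16/(-1))*f - 239) = -4/3 + ((-16*(-1))*f - 239) = -4/3 + (16*f - 239) = -4/3 + (-239 + 16*f) = -721/3 + 16*f)
L(1/(295 + k))/(-43378) = (-721/3 + 16/(295 - 15/17))/(-43378) = (-721/3 + 16/(5000/17))*(-1/43378) = (-721/3 + 16*(17/5000))*(-1/43378) = (-721/3 + 34/625)*(-1/43378) = -450523/1875*(-1/43378) = 450523/81333750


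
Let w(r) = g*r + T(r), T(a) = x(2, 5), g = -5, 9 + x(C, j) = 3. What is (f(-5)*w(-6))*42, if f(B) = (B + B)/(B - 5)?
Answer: 1008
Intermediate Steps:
x(C, j) = -6 (x(C, j) = -9 + 3 = -6)
T(a) = -6
f(B) = 2*B/(-5 + B) (f(B) = (2*B)/(-5 + B) = 2*B/(-5 + B))
w(r) = -6 - 5*r (w(r) = -5*r - 6 = -6 - 5*r)
(f(-5)*w(-6))*42 = ((2*(-5)/(-5 - 5))*(-6 - 5*(-6)))*42 = ((2*(-5)/(-10))*(-6 + 30))*42 = ((2*(-5)*(-⅒))*24)*42 = (1*24)*42 = 24*42 = 1008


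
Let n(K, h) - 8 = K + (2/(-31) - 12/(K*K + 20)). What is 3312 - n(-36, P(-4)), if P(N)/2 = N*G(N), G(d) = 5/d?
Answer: 34065411/10199 ≈ 3340.1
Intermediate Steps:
P(N) = 10 (P(N) = 2*(N*(5/N)) = 2*5 = 10)
n(K, h) = 246/31 + K - 12/(20 + K²) (n(K, h) = 8 + (K + (2/(-31) - 12/(K*K + 20))) = 8 + (K + (2*(-1/31) - 12/(K² + 20))) = 8 + (K + (-2/31 - 12/(20 + K²))) = 8 + (-2/31 + K - 12/(20 + K²)) = 246/31 + K - 12/(20 + K²))
3312 - n(-36, P(-4)) = 3312 - (4548 + 31*(-36)³ + 246*(-36)² + 620*(-36))/(31*(20 + (-36)²)) = 3312 - (4548 + 31*(-46656) + 246*1296 - 22320)/(31*(20 + 1296)) = 3312 - (4548 - 1446336 + 318816 - 22320)/(31*1316) = 3312 - (-1145292)/(31*1316) = 3312 - 1*(-286323/10199) = 3312 + 286323/10199 = 34065411/10199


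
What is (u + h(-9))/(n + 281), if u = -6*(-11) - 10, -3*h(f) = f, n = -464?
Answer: -59/183 ≈ -0.32240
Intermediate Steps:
h(f) = -f/3
u = 56 (u = 66 - 10 = 56)
(u + h(-9))/(n + 281) = (56 - 1/3*(-9))/(-464 + 281) = (56 + 3)/(-183) = 59*(-1/183) = -59/183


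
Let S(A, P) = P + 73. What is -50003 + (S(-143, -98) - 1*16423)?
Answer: -66451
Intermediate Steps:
S(A, P) = 73 + P
-50003 + (S(-143, -98) - 1*16423) = -50003 + ((73 - 98) - 1*16423) = -50003 + (-25 - 16423) = -50003 - 16448 = -66451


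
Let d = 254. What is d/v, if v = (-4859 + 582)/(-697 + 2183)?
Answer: -377444/4277 ≈ -88.250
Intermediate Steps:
v = -4277/1486 ≈ -2.8782
d/v = 254/(-4277/1486) = 254*(-1486/4277) = -377444/4277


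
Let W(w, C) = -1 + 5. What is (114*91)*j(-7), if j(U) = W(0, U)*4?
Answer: 165984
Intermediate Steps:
W(w, C) = 4
j(U) = 16 (j(U) = 4*4 = 16)
(114*91)*j(-7) = (114*91)*16 = 10374*16 = 165984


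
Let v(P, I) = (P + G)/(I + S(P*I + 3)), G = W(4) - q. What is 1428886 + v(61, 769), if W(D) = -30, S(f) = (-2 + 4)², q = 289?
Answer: 1104528620/773 ≈ 1.4289e+6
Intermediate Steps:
S(f) = 4 (S(f) = 2² = 4)
G = -319 (G = -30 - 1*289 = -30 - 289 = -319)
v(P, I) = (-319 + P)/(4 + I) (v(P, I) = (P - 319)/(I + 4) = (-319 + P)/(4 + I))
1428886 + v(61, 769) = 1428886 + (-319 + 61)/(4 + 769) = 1428886 - 258/773 = 1104528620/773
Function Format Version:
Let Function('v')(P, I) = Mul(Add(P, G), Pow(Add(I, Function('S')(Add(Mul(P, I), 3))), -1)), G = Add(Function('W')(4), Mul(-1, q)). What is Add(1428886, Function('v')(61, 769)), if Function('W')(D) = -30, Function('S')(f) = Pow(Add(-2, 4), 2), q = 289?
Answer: Rational(1104528620, 773) ≈ 1.4289e+6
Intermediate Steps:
Function('S')(f) = 4 (Function('S')(f) = Pow(2, 2) = 4)
G = -319 (G = Add(-30, Mul(-1, 289)) = Add(-30, -289) = -319)
Function('v')(P, I) = Mul(Pow(Add(4, I), -1), Add(-319, P)) (Function('v')(P, I) = Mul(Add(P, -319), Pow(Add(I, 4), -1)) = Mul(Add(-319, P), Pow(Add(4, I), -1)) = Mul(Pow(Add(4, I), -1), Add(-319, P)))
Add(1428886, Function('v')(61, 769)) = Add(1428886, Mul(Pow(Add(4, 769), -1), Add(-319, 61))) = Add(1428886, Mul(Pow(773, -1), -258)) = Add(1428886, Mul(Rational(1, 773), -258)) = Add(1428886, Rational(-258, 773)) = Rational(1104528620, 773)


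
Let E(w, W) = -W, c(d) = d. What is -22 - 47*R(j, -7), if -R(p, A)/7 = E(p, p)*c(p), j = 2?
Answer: -1338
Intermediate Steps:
R(p, A) = 7*p**2 (R(p, A) = -7*(-p)*p = -(-7)*p**2 = 7*p**2)
-22 - 47*R(j, -7) = -22 - 329*2**2 = -22 - 329*4 = -22 - 47*28 = -22 - 1316 = -1338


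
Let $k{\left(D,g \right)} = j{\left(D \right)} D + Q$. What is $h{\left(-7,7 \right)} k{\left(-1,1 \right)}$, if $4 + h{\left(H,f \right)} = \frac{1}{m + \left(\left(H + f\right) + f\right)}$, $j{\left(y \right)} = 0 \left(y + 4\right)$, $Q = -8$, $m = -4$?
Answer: $\frac{88}{3} \approx 29.333$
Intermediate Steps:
$j{\left(y \right)} = 0$ ($j{\left(y \right)} = 0 \left(4 + y\right) = 0$)
$h{\left(H,f \right)} = -4 + \frac{1}{-4 + H + 2 f}$ ($h{\left(H,f \right)} = -4 + \frac{1}{-4 + \left(\left(H + f\right) + f\right)} = -4 + \frac{1}{-4 + \left(H + 2 f\right)} = -4 + \frac{1}{-4 + H + 2 f}$)
$k{\left(D,g \right)} = -8$ ($k{\left(D,g \right)} = 0 D - 8 = 0 - 8 = -8$)
$h{\left(-7,7 \right)} k{\left(-1,1 \right)} = \frac{17 - 56 - -28}{-4 - 7 + 2 \cdot 7} \left(-8\right) = \frac{17 - 56 + 28}{-4 - 7 + 14} \left(-8\right) = \frac{1}{3} \left(-11\right) \left(-8\right) = \left(- \frac{11}{3}\right) \left(-8\right) = \frac{88}{3}$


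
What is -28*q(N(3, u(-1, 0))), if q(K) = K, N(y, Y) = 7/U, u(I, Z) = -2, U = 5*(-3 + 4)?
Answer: -196/5 ≈ -39.200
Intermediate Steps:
U = 5 (U = 5*1 = 5)
N(y, Y) = 7/5
-28*q(N(3, u(-1, 0))) = -28*7/5 = -196/5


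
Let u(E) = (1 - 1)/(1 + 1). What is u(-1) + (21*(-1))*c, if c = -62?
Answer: 1302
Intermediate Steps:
u(E) = 0 (u(E) = 0/2 = 0*(½) = 0)
u(-1) + (21*(-1))*c = 0 + (21*(-1))*(-62) = 0 - 21*(-62) = 0 + 1302 = 1302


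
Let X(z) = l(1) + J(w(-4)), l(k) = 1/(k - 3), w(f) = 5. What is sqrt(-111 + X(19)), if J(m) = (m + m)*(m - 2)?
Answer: I*sqrt(326)/2 ≈ 9.0277*I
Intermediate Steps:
J(m) = 2*m*(-2 + m) (J(m) = (2*m)*(-2 + m) = 2*m*(-2 + m))
l(k) = 1/(-3 + k)
X(z) = 59/2 (X(z) = 1/(-3 + 1) + 2*5*(-2 + 5) = 1/(-2) + 2*5*3 = -1/2 + 30 = 59/2)
sqrt(-111 + X(19)) = sqrt(-111 + 59/2) = sqrt(-163/2) = I*sqrt(326)/2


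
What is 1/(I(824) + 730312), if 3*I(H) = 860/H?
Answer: 618/451333031 ≈ 1.3693e-6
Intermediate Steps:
I(H) = 860/(3*H) (I(H) = (860/H)/3 = 860/(3*H))
1/(I(824) + 730312) = 1/((860/3)/824 + 730312) = 1/((860/3)*(1/824) + 730312) = 1/(215/618 + 730312) = 1/(451333031/618) = 618/451333031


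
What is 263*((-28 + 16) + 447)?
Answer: 114405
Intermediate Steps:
263*((-28 + 16) + 447) = 263*(-12 + 447) = 263*435 = 114405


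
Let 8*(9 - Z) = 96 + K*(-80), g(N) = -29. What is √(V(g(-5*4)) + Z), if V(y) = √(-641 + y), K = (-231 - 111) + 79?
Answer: √(-2633 + I*√670) ≈ 0.2522 + 51.313*I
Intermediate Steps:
K = -263 (K = -342 + 79 = -263)
Z = -2633 (Z = 9 - (96 - 263*(-80))/8 = 9 - (96 + 21040)/8 = 9 - ⅛*21136 = 9 - 2642 = -2633)
√(V(g(-5*4)) + Z) = √(√(-641 - 29) - 2633) = √(√(-670) - 2633) = √(I*√670 - 2633) = √(-2633 + I*√670)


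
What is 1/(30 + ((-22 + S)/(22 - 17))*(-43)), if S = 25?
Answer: 5/21 ≈ 0.23810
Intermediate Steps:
1/(30 + ((-22 + S)/(22 - 17))*(-43)) = 1/(30 + ((-22 + 25)/(22 - 17))*(-43)) = 1/(30 + (3/5)*(-43)) = 1/(30 - 129/5) = 1/(21/5) = 5/21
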